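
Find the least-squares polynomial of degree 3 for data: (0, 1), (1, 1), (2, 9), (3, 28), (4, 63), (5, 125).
46/63 + (11/54)x + (-11/63)x² + (55/54)x³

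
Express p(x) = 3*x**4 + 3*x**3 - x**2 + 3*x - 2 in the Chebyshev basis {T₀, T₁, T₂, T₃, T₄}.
(-11/8)T₀ + (21/4)T₁ + T₂ + (3/4)T₃ + (3/8)T₄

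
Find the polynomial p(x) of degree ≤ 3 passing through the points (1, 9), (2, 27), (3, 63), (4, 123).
x**3 + 3*x**2 + 2*x + 3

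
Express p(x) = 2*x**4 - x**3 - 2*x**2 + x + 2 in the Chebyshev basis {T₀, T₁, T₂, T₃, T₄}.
(7/4)T₀ + (1/4)T₁ + (-1/4)T₃ + (1/4)T₄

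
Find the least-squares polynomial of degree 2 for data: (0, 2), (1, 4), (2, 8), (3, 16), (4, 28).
78/35 + (-16/35)x + (12/7)x²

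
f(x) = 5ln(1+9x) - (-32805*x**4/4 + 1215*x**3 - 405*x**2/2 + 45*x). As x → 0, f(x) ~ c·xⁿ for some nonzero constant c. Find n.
5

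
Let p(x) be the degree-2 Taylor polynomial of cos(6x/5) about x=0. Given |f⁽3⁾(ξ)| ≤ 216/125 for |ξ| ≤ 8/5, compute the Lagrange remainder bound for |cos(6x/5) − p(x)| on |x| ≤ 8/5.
18432/15625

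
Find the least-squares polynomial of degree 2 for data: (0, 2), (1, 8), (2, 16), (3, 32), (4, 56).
94/35 + (22/35)x + (22/7)x²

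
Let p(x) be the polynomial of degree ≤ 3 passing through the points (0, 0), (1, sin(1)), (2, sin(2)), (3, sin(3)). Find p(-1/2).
-35*sin(1)/16 - 5*sin(3)/16 + 21*sin(2)/16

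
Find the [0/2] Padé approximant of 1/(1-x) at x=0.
1/(1 - x)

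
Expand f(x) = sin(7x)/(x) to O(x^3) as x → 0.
7 - 343*x**2/6 + O(x**3)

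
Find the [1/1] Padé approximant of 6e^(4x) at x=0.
(12*x + 6)/(1 - 2*x)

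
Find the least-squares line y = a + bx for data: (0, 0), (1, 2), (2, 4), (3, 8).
a = -2/5, b = 13/5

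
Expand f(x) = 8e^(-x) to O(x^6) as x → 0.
8 - 8*x + 4*x**2 - 4*x**3/3 + x**4/3 - x**5/15 + O(x**6)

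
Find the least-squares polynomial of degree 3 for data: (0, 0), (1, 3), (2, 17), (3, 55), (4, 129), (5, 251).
5/126 + (925/756)x + (-55/126)x² + (221/108)x³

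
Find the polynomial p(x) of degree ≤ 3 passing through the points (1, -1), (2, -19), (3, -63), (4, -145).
-2*x**3 - x**2 - x + 3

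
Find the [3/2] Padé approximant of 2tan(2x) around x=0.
(-16*x**3/15 + 4*x)/(1 - 8*x**2/5)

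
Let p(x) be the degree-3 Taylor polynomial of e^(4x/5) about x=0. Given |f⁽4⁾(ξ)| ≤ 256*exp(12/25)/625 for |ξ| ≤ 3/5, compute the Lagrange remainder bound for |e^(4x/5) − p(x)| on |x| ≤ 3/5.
864*exp(12/25)/390625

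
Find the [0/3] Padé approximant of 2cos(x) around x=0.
2/(x**2/2 + 1)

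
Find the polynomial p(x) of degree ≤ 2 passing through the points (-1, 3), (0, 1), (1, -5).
-2*x**2 - 4*x + 1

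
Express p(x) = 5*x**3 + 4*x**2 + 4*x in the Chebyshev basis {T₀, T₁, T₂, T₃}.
(2)T₀ + (31/4)T₁ + (2)T₂ + (5/4)T₃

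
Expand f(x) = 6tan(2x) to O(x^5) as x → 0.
12*x + 16*x**3 + O(x**5)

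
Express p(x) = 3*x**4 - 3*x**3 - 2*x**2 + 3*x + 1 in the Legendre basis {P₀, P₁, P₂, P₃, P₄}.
(14/15)P₀ + (6/5)P₁ + (8/21)P₂ + (-6/5)P₃ + (24/35)P₄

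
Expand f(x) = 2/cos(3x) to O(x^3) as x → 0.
2 + 9*x**2 + O(x**3)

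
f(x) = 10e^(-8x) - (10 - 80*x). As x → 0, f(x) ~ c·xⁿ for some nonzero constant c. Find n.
2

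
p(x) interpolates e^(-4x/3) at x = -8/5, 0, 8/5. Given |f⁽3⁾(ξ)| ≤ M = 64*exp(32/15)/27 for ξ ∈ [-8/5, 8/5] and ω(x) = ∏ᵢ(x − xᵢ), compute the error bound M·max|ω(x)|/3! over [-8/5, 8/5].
32768*sqrt(3)*exp(32/15)/91125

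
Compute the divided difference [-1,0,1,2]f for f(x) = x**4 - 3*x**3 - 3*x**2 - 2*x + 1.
-1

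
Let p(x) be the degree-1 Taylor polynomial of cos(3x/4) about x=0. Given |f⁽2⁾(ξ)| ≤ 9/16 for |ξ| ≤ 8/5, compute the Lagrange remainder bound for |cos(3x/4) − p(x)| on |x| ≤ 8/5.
18/25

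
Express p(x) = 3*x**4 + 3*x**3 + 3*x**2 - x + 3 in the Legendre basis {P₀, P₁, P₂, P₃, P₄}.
(23/5)P₀ + (4/5)P₁ + (26/7)P₂ + (6/5)P₃ + (24/35)P₄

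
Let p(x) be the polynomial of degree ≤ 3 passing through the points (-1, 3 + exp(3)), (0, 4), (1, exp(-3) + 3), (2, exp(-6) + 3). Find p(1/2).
(-1 + 9*exp(3) + (57 - exp(3))*exp(6))*exp(-6)/16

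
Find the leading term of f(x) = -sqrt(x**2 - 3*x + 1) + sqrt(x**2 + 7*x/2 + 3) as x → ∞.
13/4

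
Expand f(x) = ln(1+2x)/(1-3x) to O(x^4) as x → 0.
2*x + 4*x**2 + 44*x**3/3 + O(x**4)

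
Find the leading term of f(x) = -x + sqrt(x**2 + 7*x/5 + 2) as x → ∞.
7/10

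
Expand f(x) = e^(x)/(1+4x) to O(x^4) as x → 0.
1 - 3*x + 25*x**2/2 - 299*x**3/6 + O(x**4)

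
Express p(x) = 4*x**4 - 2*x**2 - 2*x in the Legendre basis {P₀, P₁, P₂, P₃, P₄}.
(2/15)P₀ + (-2)P₁ + (20/21)P₂ + (32/35)P₄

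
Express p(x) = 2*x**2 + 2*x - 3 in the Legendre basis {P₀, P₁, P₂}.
(-7/3)P₀ + (2)P₁ + (4/3)P₂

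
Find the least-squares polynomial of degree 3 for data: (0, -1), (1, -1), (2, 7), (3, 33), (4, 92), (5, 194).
-131/126 + (551/756)x + (-91/36)x² + (55/27)x³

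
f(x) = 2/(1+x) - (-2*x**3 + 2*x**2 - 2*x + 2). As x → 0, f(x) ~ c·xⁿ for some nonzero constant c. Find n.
4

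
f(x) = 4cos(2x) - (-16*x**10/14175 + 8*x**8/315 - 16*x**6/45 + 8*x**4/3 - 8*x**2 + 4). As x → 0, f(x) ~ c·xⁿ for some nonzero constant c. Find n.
12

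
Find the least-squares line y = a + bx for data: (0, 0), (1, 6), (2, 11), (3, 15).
a = 1/2, b = 5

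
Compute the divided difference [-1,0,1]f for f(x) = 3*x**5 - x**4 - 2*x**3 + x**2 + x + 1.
0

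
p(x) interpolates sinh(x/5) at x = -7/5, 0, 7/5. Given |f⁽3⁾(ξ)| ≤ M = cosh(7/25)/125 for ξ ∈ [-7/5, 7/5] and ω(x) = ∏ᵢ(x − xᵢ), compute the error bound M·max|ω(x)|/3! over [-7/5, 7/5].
343*sqrt(3)*cosh(7/25)/421875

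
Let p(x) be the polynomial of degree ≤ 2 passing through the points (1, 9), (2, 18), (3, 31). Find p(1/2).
6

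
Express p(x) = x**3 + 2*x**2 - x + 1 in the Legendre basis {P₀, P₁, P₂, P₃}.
(5/3)P₀ + (-2/5)P₁ + (4/3)P₂ + (2/5)P₃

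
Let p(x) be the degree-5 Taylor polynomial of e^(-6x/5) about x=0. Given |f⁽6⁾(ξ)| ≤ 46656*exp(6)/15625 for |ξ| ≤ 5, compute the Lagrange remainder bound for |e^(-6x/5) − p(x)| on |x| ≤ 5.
324*exp(6)/5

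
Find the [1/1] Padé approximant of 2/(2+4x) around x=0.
1/(2*x + 1)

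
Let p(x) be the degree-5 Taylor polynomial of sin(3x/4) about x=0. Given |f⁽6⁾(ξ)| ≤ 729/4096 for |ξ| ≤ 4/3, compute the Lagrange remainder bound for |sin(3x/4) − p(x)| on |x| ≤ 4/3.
1/720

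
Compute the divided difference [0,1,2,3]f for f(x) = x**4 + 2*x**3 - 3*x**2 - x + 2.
8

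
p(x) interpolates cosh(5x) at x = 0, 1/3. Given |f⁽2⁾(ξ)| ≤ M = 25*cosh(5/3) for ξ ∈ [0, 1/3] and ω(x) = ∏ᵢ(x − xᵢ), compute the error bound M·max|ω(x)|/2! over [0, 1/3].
25*cosh(5/3)/72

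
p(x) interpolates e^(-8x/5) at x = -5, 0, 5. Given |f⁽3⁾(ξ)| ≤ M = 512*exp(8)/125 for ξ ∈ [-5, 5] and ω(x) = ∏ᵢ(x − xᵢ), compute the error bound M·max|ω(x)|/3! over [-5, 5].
512*sqrt(3)*exp(8)/27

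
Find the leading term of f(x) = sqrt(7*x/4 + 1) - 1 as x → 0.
7*x/8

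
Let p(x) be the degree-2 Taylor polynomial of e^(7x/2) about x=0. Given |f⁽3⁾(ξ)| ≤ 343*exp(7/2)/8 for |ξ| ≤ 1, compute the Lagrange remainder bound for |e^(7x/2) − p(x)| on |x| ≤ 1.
343*exp(7/2)/48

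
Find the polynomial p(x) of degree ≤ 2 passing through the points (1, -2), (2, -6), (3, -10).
2 - 4*x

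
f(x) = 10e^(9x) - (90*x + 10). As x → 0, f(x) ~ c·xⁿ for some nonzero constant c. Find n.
2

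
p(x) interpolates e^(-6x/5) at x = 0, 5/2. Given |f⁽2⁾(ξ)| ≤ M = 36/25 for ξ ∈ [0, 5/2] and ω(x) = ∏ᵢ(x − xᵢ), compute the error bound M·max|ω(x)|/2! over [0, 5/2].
9/8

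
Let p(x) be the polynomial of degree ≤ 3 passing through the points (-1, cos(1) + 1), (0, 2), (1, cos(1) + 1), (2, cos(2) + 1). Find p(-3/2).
-19/16 - 5*cos(2)/16 + 7*cos(1)/2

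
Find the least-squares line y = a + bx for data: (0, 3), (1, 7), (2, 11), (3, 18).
a = 12/5, b = 49/10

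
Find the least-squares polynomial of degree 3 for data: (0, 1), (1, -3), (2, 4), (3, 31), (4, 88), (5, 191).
97/126 + (-2953/756)x + (-10/9)x² + (205/108)x³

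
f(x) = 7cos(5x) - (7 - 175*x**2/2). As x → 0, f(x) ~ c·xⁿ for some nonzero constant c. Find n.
4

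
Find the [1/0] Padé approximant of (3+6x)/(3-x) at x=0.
7*x/3 + 1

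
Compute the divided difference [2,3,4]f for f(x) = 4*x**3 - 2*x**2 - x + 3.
34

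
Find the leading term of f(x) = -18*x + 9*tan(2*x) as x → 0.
24*x**3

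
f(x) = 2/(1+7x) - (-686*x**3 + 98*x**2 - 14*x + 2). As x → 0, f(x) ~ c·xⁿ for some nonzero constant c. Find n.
4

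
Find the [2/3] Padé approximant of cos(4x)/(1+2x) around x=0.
(1 - 20*x**2/3)/(8*x**3/3 + 4*x**2/3 + 2*x + 1)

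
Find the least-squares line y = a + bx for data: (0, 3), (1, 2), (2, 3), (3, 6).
a = 2, b = 1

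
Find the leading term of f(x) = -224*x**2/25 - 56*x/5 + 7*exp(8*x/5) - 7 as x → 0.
1792*x**3/375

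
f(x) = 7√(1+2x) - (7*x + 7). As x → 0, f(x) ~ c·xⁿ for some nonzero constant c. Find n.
2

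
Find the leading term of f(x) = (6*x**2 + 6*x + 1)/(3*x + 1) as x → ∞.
2*x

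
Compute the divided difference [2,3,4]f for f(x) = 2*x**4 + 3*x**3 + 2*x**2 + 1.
139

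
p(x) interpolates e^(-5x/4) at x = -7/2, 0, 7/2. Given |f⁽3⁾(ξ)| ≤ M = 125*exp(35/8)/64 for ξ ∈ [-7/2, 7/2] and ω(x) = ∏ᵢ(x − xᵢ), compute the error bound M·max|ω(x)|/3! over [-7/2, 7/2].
42875*sqrt(3)*exp(35/8)/13824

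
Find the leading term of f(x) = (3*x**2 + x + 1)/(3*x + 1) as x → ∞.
x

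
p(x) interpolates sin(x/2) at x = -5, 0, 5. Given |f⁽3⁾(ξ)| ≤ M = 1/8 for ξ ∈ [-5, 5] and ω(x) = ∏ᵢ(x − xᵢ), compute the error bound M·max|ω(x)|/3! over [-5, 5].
125*sqrt(3)/216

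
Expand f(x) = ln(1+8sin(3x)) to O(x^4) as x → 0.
24*x - 288*x**2 + 4572*x**3 + O(x**4)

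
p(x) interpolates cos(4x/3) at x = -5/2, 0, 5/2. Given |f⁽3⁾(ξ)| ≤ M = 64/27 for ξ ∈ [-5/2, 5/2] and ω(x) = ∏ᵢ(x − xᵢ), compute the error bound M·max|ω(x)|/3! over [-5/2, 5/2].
1000*sqrt(3)/729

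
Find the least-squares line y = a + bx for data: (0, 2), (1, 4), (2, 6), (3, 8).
a = 2, b = 2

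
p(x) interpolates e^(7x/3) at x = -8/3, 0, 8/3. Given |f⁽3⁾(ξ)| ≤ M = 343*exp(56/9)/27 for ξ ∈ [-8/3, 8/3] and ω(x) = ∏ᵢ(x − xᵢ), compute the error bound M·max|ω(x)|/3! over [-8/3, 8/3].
175616*sqrt(3)*exp(56/9)/19683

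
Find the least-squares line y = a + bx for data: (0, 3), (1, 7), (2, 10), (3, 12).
a = 7/2, b = 3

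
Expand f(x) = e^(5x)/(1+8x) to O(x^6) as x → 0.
1 - 3*x + 73*x**2/2 - 1627*x**3/6 + 17563*x**4/8 - 420887*x**5/24 + O(x**6)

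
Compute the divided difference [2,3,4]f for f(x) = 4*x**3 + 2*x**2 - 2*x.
38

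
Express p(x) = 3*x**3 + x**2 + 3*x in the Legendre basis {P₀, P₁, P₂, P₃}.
(1/3)P₀ + (24/5)P₁ + (2/3)P₂ + (6/5)P₃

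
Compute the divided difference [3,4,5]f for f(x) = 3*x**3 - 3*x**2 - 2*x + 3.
33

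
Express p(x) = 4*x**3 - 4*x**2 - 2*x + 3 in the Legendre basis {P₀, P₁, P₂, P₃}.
(5/3)P₀ + (2/5)P₁ + (-8/3)P₂ + (8/5)P₃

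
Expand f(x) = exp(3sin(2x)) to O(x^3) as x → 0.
1 + 6*x + 18*x**2 + O(x**3)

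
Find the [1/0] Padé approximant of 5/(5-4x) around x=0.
4*x/5 + 1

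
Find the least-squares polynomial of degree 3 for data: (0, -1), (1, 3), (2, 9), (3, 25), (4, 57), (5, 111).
-58/63 + (1681/378)x + (-118/63)x² + (59/54)x³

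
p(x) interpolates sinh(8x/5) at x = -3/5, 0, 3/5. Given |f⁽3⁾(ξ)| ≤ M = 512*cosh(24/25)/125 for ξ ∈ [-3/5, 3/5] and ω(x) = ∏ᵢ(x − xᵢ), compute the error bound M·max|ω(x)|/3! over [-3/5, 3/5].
512*sqrt(3)*cosh(24/25)/15625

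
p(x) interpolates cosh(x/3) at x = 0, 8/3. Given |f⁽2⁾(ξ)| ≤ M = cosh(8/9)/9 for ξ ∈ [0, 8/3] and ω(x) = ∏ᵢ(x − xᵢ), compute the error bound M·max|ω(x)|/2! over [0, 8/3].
8*cosh(8/9)/81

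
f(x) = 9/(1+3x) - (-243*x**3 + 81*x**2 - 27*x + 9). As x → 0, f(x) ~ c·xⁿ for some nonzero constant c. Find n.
4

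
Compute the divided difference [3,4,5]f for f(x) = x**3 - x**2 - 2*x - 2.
11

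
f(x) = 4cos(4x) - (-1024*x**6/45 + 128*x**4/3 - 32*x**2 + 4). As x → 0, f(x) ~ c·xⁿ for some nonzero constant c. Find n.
8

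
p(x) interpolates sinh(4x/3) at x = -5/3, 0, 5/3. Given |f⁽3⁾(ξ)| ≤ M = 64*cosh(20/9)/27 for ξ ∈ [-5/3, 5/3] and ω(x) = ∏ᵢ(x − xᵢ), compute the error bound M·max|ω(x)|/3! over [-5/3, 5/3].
8000*sqrt(3)*cosh(20/9)/19683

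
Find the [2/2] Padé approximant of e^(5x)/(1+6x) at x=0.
(6925*x**2/1452 + 815*x/242 + 1)/(-13595*x**2/1452 + 1057*x/242 + 1)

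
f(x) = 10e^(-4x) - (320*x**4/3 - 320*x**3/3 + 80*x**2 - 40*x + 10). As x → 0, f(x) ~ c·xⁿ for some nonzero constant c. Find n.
5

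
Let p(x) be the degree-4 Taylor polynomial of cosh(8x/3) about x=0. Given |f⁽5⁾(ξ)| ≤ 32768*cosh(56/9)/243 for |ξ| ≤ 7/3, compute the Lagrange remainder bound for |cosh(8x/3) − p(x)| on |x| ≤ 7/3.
68841472*cosh(56/9)/885735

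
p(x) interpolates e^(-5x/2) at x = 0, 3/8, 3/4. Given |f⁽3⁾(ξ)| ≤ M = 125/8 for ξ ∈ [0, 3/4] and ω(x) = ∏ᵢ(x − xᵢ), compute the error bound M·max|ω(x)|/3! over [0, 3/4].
125*sqrt(3)/4096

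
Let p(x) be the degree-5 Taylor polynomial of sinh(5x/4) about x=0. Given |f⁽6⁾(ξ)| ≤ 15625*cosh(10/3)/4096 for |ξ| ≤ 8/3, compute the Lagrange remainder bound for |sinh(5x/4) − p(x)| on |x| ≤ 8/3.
12500*cosh(10/3)/6561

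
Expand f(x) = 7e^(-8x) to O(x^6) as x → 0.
7 - 56*x + 224*x**2 - 1792*x**3/3 + 3584*x**4/3 - 28672*x**5/15 + O(x**6)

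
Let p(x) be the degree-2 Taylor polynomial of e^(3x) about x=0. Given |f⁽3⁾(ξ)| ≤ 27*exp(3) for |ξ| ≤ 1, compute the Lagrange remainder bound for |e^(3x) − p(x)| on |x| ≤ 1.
9*exp(3)/2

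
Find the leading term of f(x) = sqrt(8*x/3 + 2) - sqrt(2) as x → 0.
2*sqrt(2)*x/3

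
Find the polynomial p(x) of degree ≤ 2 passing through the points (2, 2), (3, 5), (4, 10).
x**2 - 2*x + 2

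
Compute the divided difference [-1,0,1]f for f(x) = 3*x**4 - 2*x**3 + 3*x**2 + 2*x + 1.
6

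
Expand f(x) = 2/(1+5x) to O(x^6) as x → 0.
2 - 10*x + 50*x**2 - 250*x**3 + 1250*x**4 - 6250*x**5 + O(x**6)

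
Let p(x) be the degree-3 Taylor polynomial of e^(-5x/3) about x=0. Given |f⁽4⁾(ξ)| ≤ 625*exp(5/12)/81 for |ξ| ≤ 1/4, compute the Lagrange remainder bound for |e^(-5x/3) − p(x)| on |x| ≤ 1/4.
625*exp(5/12)/497664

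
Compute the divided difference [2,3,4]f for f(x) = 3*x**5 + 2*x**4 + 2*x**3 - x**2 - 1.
982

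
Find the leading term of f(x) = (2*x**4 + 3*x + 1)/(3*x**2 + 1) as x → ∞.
2*x**2/3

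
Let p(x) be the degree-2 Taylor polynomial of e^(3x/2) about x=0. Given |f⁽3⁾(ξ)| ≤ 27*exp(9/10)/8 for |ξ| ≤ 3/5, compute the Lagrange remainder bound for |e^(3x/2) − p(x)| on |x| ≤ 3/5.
243*exp(9/10)/2000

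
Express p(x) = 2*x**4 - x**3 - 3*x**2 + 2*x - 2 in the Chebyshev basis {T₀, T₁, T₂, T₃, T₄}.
(-11/4)T₀ + (5/4)T₁ + (-1/2)T₂ + (-1/4)T₃ + (1/4)T₄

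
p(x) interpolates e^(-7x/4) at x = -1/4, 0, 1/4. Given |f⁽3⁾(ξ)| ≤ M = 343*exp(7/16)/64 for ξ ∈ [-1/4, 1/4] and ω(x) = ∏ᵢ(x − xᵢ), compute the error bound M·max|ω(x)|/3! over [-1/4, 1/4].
343*sqrt(3)*exp(7/16)/110592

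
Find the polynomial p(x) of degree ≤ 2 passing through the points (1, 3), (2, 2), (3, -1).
-x**2 + 2*x + 2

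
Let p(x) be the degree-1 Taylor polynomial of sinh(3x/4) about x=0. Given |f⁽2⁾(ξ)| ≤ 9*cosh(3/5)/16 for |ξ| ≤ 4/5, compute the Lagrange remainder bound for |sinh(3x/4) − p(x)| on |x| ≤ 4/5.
9*cosh(3/5)/50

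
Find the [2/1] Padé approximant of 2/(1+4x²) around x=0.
2 - 8*x**2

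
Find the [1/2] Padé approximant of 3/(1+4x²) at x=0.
3/(4*x**2 + 1)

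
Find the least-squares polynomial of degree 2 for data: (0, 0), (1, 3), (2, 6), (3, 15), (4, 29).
3/5 - x + (2)x²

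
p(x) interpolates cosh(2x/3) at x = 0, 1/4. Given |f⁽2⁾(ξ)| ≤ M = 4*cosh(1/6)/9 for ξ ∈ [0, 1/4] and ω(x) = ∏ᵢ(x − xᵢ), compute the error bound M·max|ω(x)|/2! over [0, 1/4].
cosh(1/6)/288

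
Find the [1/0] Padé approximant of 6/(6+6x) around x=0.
1 - x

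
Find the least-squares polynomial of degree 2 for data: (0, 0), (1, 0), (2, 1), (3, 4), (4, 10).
1/5 + (-8/5)x + x²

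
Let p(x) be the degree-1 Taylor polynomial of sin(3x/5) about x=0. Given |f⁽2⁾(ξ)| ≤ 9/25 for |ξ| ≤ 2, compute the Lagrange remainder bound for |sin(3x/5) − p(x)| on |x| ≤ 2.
18/25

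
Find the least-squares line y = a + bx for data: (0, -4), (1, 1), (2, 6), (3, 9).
a = -18/5, b = 22/5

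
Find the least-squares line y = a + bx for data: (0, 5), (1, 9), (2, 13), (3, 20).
a = 22/5, b = 49/10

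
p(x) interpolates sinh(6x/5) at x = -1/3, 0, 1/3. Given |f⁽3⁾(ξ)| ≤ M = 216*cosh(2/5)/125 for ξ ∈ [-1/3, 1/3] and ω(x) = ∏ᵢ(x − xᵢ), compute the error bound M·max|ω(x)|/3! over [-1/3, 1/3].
8*sqrt(3)*cosh(2/5)/3375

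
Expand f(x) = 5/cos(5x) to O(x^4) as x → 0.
5 + 125*x**2/2 + O(x**4)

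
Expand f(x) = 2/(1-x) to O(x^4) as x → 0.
2 + 2*x + 2*x**2 + 2*x**3 + O(x**4)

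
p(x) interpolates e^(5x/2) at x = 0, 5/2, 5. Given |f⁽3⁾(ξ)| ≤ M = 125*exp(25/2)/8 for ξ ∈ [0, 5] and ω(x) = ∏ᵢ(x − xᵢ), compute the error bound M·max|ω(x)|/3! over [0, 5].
15625*sqrt(3)*exp(25/2)/1728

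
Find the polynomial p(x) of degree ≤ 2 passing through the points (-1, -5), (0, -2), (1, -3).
-2*x**2 + x - 2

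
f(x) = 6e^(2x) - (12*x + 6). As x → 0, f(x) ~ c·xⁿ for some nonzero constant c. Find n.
2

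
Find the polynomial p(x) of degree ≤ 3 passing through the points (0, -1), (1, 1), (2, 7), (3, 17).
2*x**2 - 1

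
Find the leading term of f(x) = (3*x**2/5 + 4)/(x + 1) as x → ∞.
3*x/5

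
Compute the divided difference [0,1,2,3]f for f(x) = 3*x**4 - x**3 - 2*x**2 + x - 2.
17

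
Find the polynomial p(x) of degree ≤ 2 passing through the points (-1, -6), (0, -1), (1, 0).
-2*x**2 + 3*x - 1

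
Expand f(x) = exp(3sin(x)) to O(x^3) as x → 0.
1 + 3*x + 9*x**2/2 + O(x**3)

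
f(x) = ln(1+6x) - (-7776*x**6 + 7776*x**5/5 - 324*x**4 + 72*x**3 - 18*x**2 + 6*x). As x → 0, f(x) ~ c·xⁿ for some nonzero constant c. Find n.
7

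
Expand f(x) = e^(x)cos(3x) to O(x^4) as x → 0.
1 + x - 4*x**2 - 13*x**3/3 + O(x**4)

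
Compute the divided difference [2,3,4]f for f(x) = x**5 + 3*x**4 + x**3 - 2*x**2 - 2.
457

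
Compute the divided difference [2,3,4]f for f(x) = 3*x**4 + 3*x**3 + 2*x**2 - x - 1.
194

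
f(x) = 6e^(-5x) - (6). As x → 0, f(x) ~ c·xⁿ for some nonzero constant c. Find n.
1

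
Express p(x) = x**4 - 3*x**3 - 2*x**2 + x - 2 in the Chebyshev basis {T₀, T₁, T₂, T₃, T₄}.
(-21/8)T₀ + (-5/4)T₁ + (-1/2)T₂ + (-3/4)T₃ + (1/8)T₄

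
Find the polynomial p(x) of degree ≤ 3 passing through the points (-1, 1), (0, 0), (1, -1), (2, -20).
-3*x**3 + 2*x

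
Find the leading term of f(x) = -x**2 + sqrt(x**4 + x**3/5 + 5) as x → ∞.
x/10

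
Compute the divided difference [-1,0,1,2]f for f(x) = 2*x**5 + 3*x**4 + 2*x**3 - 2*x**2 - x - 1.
18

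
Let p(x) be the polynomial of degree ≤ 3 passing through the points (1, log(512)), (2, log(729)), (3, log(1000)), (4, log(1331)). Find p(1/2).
-105*log(3)/8 - 15*log(11)/16 + 63*log(10)/16 + 315*log(2)/16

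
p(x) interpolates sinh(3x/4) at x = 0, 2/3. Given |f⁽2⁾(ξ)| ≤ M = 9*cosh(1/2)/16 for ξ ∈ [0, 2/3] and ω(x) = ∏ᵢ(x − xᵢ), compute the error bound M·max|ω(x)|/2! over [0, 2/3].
cosh(1/2)/32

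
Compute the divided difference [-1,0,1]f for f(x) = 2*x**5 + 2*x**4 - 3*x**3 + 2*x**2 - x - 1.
4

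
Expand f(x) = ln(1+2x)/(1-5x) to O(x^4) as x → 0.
2*x + 8*x**2 + 128*x**3/3 + O(x**4)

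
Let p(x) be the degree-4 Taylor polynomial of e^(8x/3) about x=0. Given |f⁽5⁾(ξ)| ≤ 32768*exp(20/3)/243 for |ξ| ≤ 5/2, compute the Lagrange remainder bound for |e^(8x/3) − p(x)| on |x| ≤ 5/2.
80000*exp(20/3)/729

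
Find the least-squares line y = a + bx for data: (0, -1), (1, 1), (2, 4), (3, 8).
a = -3/2, b = 3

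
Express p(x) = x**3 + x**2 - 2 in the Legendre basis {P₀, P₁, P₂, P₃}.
(-5/3)P₀ + (3/5)P₁ + (2/3)P₂ + (2/5)P₃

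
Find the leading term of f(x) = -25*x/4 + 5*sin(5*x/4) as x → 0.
-625*x**3/384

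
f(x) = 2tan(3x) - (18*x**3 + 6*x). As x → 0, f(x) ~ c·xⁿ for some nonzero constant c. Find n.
5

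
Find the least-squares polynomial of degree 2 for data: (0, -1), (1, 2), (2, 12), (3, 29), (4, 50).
-44/35 + (43/70)x + (43/14)x²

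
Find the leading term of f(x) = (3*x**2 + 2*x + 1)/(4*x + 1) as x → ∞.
3*x/4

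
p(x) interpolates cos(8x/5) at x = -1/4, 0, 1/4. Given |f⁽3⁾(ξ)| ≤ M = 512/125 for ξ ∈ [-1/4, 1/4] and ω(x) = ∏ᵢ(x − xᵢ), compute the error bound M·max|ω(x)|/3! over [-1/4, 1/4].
8*sqrt(3)/3375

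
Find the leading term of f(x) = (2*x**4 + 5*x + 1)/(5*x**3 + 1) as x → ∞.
2*x/5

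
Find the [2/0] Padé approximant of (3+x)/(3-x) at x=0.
2*x**2/9 + 2*x/3 + 1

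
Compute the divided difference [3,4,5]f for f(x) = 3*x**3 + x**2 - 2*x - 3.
37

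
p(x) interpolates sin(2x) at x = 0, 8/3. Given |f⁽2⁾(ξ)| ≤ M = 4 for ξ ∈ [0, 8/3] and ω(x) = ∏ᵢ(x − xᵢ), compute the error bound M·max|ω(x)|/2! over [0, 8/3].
32/9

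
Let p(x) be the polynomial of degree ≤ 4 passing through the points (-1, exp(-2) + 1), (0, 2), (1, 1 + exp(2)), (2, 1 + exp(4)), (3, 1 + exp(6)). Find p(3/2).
(3 + (-5*exp(6) + 108 + 90*exp(2) + 60*exp(4))*exp(2))*exp(-2)/128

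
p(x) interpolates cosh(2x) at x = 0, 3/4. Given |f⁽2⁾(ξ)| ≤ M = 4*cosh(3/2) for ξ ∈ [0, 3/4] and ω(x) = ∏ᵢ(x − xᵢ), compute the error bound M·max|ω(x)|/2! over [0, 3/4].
9*cosh(3/2)/32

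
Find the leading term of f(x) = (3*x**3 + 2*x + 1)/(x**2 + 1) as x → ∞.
3*x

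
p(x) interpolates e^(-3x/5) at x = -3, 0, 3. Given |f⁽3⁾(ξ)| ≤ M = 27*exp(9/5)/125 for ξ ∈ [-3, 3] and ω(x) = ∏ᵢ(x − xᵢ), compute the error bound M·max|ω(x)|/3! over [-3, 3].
27*sqrt(3)*exp(9/5)/125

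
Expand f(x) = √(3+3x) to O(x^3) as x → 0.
sqrt(3) + sqrt(3)*x/2 - sqrt(3)*x**2/8 + O(x**3)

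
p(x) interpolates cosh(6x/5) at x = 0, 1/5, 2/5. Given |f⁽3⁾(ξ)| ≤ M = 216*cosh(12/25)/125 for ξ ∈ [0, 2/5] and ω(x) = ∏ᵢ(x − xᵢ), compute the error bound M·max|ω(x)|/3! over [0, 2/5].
8*sqrt(3)*cosh(12/25)/15625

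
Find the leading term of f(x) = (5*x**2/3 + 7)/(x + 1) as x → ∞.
5*x/3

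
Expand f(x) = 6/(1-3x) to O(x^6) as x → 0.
6 + 18*x + 54*x**2 + 162*x**3 + 486*x**4 + 1458*x**5 + O(x**6)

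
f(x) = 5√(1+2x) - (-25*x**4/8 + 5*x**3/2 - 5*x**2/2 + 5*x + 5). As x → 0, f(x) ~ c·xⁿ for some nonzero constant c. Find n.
5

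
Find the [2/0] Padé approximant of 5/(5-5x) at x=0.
x**2 + x + 1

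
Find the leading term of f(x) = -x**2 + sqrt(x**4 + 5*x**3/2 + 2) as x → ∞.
5*x/4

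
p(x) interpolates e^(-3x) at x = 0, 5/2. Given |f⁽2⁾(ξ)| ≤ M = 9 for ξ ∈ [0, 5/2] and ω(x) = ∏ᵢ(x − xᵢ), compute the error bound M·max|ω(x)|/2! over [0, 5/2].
225/32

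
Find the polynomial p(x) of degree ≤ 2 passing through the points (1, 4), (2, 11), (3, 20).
x**2 + 4*x - 1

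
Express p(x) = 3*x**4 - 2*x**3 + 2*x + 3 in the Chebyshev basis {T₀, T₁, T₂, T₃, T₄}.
(33/8)T₀ + (1/2)T₁ + (3/2)T₂ + (-1/2)T₃ + (3/8)T₄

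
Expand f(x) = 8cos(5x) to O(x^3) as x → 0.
8 - 100*x**2 + O(x**3)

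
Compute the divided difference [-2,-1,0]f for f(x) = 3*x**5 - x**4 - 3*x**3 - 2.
-43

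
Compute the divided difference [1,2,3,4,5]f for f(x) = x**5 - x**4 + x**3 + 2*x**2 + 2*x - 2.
14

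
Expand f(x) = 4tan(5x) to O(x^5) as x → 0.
20*x + 500*x**3/3 + O(x**5)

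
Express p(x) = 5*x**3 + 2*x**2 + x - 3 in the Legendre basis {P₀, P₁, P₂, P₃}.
(-7/3)P₀ + (4)P₁ + (4/3)P₂ + (2)P₃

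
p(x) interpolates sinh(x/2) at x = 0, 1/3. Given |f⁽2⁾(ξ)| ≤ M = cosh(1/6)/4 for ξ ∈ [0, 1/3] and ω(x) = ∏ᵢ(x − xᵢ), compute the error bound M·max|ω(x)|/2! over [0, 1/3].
cosh(1/6)/288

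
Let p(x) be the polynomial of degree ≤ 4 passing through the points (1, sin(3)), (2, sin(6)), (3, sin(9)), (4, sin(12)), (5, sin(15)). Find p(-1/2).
1155*sin(3)/128 + 315*sin(15)/128 - 693*sin(6)/32 - 385*sin(12)/32 + 1485*sin(9)/64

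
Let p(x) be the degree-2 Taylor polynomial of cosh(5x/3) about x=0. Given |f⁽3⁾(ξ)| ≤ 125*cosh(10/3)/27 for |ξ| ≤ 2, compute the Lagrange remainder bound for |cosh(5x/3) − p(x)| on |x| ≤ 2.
500*cosh(10/3)/81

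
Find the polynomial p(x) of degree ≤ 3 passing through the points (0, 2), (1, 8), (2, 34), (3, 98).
3*x**3 + x**2 + 2*x + 2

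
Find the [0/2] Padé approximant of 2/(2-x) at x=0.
1/(1 - x/2)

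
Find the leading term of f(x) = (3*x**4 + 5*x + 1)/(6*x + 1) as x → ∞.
x**3/2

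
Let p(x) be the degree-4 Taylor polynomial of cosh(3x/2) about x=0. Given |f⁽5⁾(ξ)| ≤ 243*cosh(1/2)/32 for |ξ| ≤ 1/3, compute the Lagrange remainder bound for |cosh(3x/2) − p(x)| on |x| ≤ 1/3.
cosh(1/2)/3840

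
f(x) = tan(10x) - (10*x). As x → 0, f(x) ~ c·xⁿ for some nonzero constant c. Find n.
3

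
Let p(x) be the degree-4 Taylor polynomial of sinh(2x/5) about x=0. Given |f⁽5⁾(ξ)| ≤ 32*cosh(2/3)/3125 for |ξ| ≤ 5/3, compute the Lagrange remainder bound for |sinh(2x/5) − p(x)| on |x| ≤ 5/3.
4*cosh(2/3)/3645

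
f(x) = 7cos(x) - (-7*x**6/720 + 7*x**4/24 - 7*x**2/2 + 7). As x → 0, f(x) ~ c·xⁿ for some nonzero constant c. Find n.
8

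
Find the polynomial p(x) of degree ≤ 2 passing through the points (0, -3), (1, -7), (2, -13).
-x**2 - 3*x - 3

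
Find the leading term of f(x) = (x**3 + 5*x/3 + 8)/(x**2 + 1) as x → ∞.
x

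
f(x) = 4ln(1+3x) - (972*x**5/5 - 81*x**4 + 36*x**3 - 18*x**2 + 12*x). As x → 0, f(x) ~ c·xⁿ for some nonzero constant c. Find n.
6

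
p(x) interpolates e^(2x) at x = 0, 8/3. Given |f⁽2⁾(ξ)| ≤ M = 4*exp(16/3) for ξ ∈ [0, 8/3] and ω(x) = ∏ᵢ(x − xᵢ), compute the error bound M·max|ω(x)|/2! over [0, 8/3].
32*exp(16/3)/9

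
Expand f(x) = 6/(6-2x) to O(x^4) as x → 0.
1 + x/3 + x**2/9 + x**3/27 + O(x**4)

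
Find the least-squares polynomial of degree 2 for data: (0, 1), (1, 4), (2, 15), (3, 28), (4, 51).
1 + (2/5)x + (3)x²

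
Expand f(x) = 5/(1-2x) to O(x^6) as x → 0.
5 + 10*x + 20*x**2 + 40*x**3 + 80*x**4 + 160*x**5 + O(x**6)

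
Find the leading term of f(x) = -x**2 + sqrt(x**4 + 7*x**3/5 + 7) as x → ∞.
7*x/10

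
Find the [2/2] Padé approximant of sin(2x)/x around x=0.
(2 - 14*x**2/15)/(x**2/5 + 1)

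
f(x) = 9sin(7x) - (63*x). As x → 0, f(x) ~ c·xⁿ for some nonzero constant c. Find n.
3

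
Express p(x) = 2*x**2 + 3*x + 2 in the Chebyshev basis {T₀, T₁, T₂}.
(3)T₀ + (3)T₁ + T₂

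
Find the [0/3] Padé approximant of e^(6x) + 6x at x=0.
1/(-1332*x**3 + 126*x**2 - 12*x + 1)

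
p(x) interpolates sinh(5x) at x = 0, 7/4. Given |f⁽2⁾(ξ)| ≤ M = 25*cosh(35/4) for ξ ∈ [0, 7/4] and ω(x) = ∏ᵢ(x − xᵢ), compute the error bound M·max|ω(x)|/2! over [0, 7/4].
1225*cosh(35/4)/128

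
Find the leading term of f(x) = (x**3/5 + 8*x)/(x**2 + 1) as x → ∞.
x/5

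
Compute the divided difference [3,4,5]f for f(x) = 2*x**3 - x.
24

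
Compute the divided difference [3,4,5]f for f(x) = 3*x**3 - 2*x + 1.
36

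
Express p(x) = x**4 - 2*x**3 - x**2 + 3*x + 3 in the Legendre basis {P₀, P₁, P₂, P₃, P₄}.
(43/15)P₀ + (9/5)P₁ + (-2/21)P₂ + (-4/5)P₃ + (8/35)P₄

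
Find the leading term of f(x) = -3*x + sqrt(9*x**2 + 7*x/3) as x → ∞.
7/18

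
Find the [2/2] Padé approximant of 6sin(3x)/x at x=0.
(18 - 189*x**2/10)/(9*x**2/20 + 1)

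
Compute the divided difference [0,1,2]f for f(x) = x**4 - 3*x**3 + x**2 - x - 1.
-1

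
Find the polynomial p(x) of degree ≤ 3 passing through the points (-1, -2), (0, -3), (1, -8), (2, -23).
-x**3 - 2*x**2 - 2*x - 3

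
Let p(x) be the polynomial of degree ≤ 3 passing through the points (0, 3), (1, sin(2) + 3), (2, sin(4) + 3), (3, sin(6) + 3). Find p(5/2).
15*sin(4)/16 - 5*sin(2)/16 + 5*sin(6)/16 + 3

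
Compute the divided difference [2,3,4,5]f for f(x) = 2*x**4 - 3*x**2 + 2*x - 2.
28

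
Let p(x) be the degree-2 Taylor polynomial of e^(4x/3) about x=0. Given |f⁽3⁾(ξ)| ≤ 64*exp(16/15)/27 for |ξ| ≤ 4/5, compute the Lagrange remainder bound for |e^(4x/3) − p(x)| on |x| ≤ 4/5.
2048*exp(16/15)/10125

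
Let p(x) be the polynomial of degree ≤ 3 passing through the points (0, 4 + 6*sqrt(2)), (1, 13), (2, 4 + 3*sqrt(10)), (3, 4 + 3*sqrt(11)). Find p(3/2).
-3*sqrt(11)/16 - 3*sqrt(2)/8 + 27*sqrt(10)/16 + 145/16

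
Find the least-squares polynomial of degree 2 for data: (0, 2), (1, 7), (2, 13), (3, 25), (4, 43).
18/7 + (6/7)x + (16/7)x²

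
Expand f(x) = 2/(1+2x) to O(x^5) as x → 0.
2 - 4*x + 8*x**2 - 16*x**3 + 32*x**4 + O(x**5)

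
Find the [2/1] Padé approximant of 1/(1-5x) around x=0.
1/(1 - 5*x)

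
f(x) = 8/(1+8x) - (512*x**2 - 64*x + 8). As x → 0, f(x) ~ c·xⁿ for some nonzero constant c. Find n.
3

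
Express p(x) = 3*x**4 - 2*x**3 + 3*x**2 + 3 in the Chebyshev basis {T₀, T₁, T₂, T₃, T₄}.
(45/8)T₀ + (-3/2)T₁ + (3)T₂ + (-1/2)T₃ + (3/8)T₄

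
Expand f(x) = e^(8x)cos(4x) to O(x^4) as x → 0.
1 + 8*x + 24*x**2 + 64*x**3/3 + O(x**4)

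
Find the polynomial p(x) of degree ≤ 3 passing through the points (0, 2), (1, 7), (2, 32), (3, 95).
3*x**3 + x**2 + x + 2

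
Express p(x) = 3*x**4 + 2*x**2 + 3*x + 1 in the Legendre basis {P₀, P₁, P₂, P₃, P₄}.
(34/15)P₀ + (3)P₁ + (64/21)P₂ + (24/35)P₄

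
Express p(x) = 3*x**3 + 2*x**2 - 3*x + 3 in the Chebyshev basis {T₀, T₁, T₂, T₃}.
(4)T₀ + (-3/4)T₁ + T₂ + (3/4)T₃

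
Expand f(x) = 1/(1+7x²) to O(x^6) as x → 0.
1 - 7*x**2 + 49*x**4 + O(x**6)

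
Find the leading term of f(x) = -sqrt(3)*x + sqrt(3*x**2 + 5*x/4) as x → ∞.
5*sqrt(3)/24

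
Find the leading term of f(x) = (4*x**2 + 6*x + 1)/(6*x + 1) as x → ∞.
2*x/3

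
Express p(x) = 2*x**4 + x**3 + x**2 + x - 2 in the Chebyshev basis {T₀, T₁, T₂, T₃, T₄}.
(-3/4)T₀ + (7/4)T₁ + (3/2)T₂ + (1/4)T₃ + (1/4)T₄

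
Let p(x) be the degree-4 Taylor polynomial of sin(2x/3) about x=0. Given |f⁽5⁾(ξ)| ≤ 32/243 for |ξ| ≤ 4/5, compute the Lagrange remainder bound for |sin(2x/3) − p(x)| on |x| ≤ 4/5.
4096/11390625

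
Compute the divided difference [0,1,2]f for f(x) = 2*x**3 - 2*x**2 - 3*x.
4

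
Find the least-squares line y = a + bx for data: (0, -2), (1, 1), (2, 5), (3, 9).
a = -23/10, b = 37/10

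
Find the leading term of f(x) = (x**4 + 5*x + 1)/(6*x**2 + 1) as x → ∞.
x**2/6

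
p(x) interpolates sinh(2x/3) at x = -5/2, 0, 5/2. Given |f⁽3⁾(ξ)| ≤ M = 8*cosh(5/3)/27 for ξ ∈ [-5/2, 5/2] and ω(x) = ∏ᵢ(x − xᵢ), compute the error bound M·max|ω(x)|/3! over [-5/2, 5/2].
125*sqrt(3)*cosh(5/3)/729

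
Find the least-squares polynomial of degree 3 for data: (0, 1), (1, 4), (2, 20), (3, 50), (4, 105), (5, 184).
62/63 + (-28/27)x + (218/63)x² + (22/27)x³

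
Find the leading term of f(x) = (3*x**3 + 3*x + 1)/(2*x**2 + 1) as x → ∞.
3*x/2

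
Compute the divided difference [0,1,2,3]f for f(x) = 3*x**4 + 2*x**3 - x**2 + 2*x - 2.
20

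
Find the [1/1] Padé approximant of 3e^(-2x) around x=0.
(3 - 3*x)/(x + 1)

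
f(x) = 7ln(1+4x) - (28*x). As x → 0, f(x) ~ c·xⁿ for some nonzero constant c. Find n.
2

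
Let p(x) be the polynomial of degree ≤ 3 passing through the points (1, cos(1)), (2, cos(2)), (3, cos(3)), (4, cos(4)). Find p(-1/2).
135*cos(3)/16 - 35*cos(4)/16 + 105*cos(1)/16 - 189*cos(2)/16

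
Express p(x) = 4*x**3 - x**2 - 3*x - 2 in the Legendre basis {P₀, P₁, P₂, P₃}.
(-7/3)P₀ + (-3/5)P₁ + (-2/3)P₂ + (8/5)P₃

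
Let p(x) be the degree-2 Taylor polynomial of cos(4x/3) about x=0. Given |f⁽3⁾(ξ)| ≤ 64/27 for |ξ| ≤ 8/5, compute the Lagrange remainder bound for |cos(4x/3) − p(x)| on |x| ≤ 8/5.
16384/10125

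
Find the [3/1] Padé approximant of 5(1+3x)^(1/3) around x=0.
(-5*x**3/3 + 5*x**2 + 15*x + 5)/(2*x + 1)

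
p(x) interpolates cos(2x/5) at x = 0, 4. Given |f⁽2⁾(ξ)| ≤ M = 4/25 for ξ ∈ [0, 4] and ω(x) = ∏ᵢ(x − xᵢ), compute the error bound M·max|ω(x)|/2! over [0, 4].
8/25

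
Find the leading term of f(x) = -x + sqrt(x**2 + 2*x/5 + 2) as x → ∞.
1/5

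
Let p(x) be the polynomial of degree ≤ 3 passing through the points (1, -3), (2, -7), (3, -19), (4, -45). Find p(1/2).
-17/8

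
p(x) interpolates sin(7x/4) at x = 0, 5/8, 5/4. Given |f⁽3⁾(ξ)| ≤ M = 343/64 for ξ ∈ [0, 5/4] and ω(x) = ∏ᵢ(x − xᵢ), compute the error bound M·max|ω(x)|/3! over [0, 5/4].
42875*sqrt(3)/884736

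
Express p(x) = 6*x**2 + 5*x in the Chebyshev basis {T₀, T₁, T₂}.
(3)T₀ + (5)T₁ + (3)T₂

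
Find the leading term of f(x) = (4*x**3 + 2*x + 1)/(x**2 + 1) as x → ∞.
4*x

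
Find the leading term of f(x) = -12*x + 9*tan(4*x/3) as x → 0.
64*x**3/9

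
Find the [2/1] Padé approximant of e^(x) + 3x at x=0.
(-5*x**2/6 + 11*x/3 + 1)/(1 - x/3)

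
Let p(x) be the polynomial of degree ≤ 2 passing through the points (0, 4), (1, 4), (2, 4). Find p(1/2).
4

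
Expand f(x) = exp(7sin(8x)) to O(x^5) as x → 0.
1 + 56*x + 1568*x**2 + 28672*x**3 + 376320*x**4 + O(x**5)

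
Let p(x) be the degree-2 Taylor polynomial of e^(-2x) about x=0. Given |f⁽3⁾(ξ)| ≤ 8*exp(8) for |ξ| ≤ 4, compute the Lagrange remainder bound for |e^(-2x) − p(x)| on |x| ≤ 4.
256*exp(8)/3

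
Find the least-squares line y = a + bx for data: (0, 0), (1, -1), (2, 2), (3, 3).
a = -4/5, b = 6/5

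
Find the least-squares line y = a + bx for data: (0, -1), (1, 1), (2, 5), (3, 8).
a = -7/5, b = 31/10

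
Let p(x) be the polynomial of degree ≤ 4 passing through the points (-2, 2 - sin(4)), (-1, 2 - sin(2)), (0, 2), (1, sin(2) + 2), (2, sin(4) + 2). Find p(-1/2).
-5*sin(2)/8 + sin(4)/16 + 2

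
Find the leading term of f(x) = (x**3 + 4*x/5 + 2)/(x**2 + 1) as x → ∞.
x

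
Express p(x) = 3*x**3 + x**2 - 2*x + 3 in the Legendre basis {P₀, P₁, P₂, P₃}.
(10/3)P₀ + (-1/5)P₁ + (2/3)P₂ + (6/5)P₃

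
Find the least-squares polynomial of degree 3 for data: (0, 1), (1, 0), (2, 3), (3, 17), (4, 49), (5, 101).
73/63 + (-877/378)x + (-53/252)x² + (101/108)x³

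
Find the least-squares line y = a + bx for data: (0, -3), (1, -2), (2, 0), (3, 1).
a = -31/10, b = 7/5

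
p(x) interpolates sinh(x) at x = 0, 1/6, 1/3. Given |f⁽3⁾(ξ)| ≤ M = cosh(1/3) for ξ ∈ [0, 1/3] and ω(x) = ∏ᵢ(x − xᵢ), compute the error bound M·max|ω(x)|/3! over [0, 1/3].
sqrt(3)*cosh(1/3)/5832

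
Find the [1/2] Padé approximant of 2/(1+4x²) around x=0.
2/(4*x**2 + 1)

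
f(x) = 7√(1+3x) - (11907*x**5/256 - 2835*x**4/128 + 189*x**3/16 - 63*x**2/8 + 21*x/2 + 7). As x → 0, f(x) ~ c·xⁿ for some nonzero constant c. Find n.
6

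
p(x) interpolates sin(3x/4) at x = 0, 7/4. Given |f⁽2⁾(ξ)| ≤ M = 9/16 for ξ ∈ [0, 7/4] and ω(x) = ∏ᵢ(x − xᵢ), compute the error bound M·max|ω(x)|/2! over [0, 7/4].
441/2048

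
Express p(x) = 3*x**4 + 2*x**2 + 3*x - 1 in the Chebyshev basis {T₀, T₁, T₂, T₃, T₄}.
(9/8)T₀ + (3)T₁ + (5/2)T₂ + (3/8)T₄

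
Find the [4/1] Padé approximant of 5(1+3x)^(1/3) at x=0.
(5*x**4/3 - 8*x**3/3 + 6*x**2 + 16*x + 5)/(11*x/5 + 1)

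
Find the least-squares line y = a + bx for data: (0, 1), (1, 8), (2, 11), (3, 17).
a = 8/5, b = 51/10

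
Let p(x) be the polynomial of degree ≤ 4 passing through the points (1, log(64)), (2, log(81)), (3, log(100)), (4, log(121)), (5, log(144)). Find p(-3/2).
log(191561942608236107294793378393788647952342390272950272000000000000000000000000000000000000000000000000000000000000000000000000000000000000000000000000000000000000000000000000000000000000000000000000000000000000*11**(11/16)*2**(17/64)*3**(59/64)*5**(13/32)/207589727229667617364050040559595126992307182041663968365041085227372309632424517470029479189719043873749959799630116683695675118773796682033447968121002410399431431597810905545125273959033396868346495500159667)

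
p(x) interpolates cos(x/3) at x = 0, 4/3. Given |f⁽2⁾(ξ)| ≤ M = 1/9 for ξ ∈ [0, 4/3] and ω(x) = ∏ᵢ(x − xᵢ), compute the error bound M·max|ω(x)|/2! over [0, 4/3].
2/81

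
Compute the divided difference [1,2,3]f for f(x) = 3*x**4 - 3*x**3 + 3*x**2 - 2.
60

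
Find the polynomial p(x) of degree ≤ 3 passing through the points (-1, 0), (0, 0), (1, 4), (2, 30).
3*x**3 + 2*x**2 - x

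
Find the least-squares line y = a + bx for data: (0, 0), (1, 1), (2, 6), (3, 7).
a = -2/5, b = 13/5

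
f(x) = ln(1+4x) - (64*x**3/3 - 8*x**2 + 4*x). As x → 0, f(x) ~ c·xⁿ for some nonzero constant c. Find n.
4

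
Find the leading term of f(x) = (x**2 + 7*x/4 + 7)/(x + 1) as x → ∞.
x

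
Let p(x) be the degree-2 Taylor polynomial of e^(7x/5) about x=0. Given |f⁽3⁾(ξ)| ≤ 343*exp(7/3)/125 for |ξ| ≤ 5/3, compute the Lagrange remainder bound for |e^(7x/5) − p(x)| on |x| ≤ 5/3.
343*exp(7/3)/162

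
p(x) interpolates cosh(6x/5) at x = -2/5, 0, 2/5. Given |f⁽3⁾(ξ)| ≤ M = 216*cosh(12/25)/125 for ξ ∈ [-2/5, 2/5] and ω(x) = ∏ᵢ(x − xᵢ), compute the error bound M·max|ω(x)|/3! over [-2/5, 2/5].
64*sqrt(3)*cosh(12/25)/15625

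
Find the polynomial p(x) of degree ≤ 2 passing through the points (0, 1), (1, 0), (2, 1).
x**2 - 2*x + 1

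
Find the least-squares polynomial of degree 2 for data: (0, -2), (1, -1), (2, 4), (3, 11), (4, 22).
-72/35 + (-2/7)x + (11/7)x²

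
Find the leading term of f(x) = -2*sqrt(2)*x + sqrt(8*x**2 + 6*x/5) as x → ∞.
3*sqrt(2)/20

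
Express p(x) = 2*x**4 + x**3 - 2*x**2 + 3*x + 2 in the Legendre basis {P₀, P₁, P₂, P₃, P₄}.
(26/15)P₀ + (18/5)P₁ + (-4/21)P₂ + (2/5)P₃ + (16/35)P₄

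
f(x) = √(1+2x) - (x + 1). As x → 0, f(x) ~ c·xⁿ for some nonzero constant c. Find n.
2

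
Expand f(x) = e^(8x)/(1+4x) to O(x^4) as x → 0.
1 + 4*x + 16*x**2 + 64*x**3/3 + O(x**4)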